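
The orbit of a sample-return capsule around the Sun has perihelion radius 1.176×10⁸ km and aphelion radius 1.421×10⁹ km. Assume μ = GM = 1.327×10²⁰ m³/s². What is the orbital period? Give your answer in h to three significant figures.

Semi-major axis a = (r_p + r_a)/2 = (1.1760×10⁸ + 1.4210×10⁹)/2 = 7.6930×10⁸ km = 7.693×10¹¹ m.
By Kepler's third law T = 2π√(a³/μ) = 2π × 5.857×10⁷ = 3.680×10⁸ s.
= 1.022×10⁵ h.

T ≈ 102000 h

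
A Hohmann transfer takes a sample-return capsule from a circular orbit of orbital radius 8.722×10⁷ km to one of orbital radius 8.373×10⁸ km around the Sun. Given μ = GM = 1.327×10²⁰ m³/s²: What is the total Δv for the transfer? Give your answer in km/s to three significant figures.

Δv_total ≈ 20.6 km/s

r₁ = 8.722×10⁷ km = 8.722×10¹⁰ m.
r₂ = 8.373×10⁸ km = 8.373×10¹¹ m.
Transfer ellipse a_t = (r₁ + r₂)/2 = 4.623×10¹¹ m.
At r₁: circular v_c1 = √(μ/r₁) = 39010 m/s; transfer-perihelion v_p = √[μ(2/r₁ − 1/a_t)] = 52500 m/s.
Δv₁ = v_p − v_c1 = 13490 m/s.
At r₂: circular v_c2 = √(μ/r₂) = 12590 m/s; transfer-aphelion v_a = √[μ(2/r₂ − 1/a_t)] = 5468 m/s.
Δv₂ = v_c2 − v_a = 7121 m/s.
Total Δv = Δv₁ + Δv₂ = 20610 m/s = 20.61 km/s.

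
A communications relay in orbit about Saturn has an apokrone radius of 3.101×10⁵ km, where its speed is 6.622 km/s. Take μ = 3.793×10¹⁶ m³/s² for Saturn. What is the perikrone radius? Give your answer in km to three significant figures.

perikrone radius ≈ 67700 km

r_a = 3.101×10⁸ m.
Specific energy ε = v²/2 − μ/r = -1.004×10⁸ J/kg, so a = −μ/(2ε) = 1.889×10⁸ m.
The apsides satisfy r_p + r_a = 2a, so the perikrone radius is 2a − r_a = 6.773×10⁷ m = 67727 km.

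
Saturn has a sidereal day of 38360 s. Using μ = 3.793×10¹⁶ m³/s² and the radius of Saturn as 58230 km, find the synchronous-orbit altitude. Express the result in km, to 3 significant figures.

A synchronous orbit has period T, so by Kepler's third law a = (μT²/4π²)^(1/3).
μT²/4π² = 3.793×10¹⁶ × (3.836×10⁴)² / 39.48 = 1.414×10²⁴ m³.
a = 1.122×10⁸ m = 1.1223×10⁵ km.
Altitude h = a − R = 1.1223×10⁵ − 58230 = 54005 km.

h_sync ≈ 54000 km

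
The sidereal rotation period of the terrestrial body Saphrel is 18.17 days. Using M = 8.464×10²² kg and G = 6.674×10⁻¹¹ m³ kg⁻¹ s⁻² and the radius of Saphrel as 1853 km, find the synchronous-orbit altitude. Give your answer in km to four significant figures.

h_sync ≈ 68800 km

μ = GM = 6.674×10⁻¹¹ × 8.464×10²² = 5.649×10¹² m³/s².
T = 18.17 days = 1.570×10⁶ s.
A synchronous orbit has period T, so by Kepler's third law a = (μT²/4π²)^(1/3).
μT²/4π² = 5.649×10¹² × (1.570×10⁶)² / 39.48 = 3.526×10²³ m³.
a = 7.065×10⁷ m = 70650 km.
Altitude h = a − R = 70650 − 1853 = 68797 km.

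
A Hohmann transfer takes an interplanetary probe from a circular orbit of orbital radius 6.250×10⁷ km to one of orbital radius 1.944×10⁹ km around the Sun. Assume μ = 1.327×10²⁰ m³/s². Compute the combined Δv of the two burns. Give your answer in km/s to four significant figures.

Δv_total ≈ 24.26 km/s

r₁ = 6.250×10⁷ km = 6.250×10¹⁰ m.
r₂ = 1.944×10⁹ km = 1.944×10¹² m.
Transfer ellipse a_t = (r₁ + r₂)/2 = 1.003×10¹² m.
At r₁: circular v_c1 = √(μ/r₁) = 46080 m/s; transfer-perihelion v_p = √[μ(2/r₁ − 1/a_t)] = 64140 m/s.
Δv₁ = v_p − v_c1 = 18060 m/s.
At r₂: circular v_c2 = √(μ/r₂) = 8262 m/s; transfer-aphelion v_a = √[μ(2/r₂ − 1/a_t)] = 2062 m/s.
Δv₂ = v_c2 − v_a = 6200 m/s.
Total Δv = Δv₁ + Δv₂ = 24260 m/s = 24.26 km/s.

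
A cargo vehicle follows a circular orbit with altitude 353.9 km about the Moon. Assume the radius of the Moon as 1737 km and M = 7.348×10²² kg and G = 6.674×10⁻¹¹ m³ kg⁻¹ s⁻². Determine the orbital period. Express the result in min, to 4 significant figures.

μ = GM = 6.674×10⁻¹¹ × 7.348×10²² = 4.904×10¹² m³/s².
r = 1737 + 353.9 = 2090.9 km = 2.0909×10⁶ m.
Kepler's third law: T = 2π√(r³/μ) = 2π√((2.091×10⁶)³ / 4.904×10¹²).
r³/μ = 1.864×10⁶ s², so T = 2π × 1.365×10³ = 8.578×10³ s.
Converting: 8.578×10³ s ÷ 60.00 = 143.0 min.

T ≈ 143.0 min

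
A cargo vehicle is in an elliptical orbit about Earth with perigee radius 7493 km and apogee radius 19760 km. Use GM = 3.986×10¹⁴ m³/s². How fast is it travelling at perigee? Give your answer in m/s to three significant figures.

v ≈ 8780 m/s

Semi-major axis a = (r_p + r_a)/2 = 13626 km = 1.363×10⁷ m.
Vis-viva: v² = μ(2/r − 1/a) = 3.986×10¹⁴ × (2.669×10⁻⁷ − 7.339×10⁻⁸) = 7.714×10⁷ m²/s².
v = 8783 m/s.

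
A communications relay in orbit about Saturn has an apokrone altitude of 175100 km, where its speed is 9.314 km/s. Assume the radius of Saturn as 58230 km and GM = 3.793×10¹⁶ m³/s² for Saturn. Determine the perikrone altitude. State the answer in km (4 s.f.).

perikrone altitude ≈ 26690 km

r_a = 58230 + 175100 = 2.3333×10⁵ km = 2.333×10⁸ m.
Specific energy ε = v²/2 − μ/r = -1.192×10⁸ J/kg, so a = −μ/(2ε) = 1.591×10⁸ m.
The apsides satisfy r_p + r_a = 2a, so the perikrone radius is 2a − r_a = 8.492×10⁷ m = 84917 km.
Perikrone altitude = 84917 − 58230 = 26687 km.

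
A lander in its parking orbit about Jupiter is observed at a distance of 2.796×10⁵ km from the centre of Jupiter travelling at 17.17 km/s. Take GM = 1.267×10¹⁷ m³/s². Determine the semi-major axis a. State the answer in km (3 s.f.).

r = 2.796×10⁸ m.
Specific orbital energy ε = v²/2 − μ/r = (17170)²/2 − 1.267×10¹⁷/2.796×10⁸ = -3.057×10⁸ J/kg.
Since ε = −μ/(2a), a = −μ/(2ε) = 2.072×10⁸ m = 2.0720×10⁵ km.

a ≈ 2.07×10⁵ km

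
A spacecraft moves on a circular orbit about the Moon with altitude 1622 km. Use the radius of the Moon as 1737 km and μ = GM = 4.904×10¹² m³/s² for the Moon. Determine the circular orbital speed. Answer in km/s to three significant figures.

v ≈ 1.21 km/s

r = 1737 + 1622 = 3359.0 km = 3.3590×10⁶ m.
For a circular orbit v = √(μ/r) = √(4.904×10¹² / 3.359×10⁶) = √(1.460×10⁶) = 1208 m/s.
That is 1.208 km/s.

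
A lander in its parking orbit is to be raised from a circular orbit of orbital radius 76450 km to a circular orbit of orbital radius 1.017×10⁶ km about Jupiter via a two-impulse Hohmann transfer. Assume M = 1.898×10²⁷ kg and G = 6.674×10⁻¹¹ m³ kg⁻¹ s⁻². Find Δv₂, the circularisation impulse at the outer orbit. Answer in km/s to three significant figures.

μ = GM = 6.674×10⁻¹¹ × 1.898×10²⁷ = 1.267×10¹⁷ m³/s².
r₁ = 76450 km = 7.645×10⁷ m.
r₂ = 1.017×10⁶ km = 1.017×10⁹ m.
Transfer ellipse a_t = (r₁ + r₂)/2 = 5.467×10⁸ m.
At r₁: circular v_c1 = √(μ/r₁) = 40710 m/s; transfer-perijove v_p = √[μ(2/r₁ − 1/a_t)] = 55520 m/s.
At r₂: circular v_c2 = √(μ/r₂) = 11160 m/s; transfer-apojove v_a = √[μ(2/r₂ − 1/a_t)] = 4173 m/s.
Δv₂ = v_c2 − v_a = 6987 m/s.
= 6.987 km/s.

Δv ≈ 6.99 km/s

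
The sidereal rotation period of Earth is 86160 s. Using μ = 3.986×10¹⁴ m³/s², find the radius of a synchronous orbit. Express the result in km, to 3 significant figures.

r_sync ≈ 42200 km

A synchronous orbit has period T, so by Kepler's third law a = (μT²/4π²)^(1/3).
μT²/4π² = 3.986×10¹⁴ × (8.616×10⁴)² / 39.48 = 7.495×10²² m³.
a = 4.216×10⁷ m = 42163 km.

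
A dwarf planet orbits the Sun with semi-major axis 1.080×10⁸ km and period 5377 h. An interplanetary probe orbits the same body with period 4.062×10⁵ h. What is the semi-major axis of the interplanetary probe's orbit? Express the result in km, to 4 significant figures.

Kepler's third law: a³ ∝ T², so a₂ = a₁ (T₂/T₁)^(2/3).
T₂/T₁ = 75.54, (T₂/T₁)^(2/3) = 17.87.
a₂ = 1.080×10⁸ × 17.87 = 1.930×10⁹ km.

a₂ ≈ 1.930×10⁹ km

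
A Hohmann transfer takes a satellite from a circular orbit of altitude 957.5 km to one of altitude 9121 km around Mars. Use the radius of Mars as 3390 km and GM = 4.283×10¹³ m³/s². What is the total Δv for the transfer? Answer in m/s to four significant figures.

r₁ = 3390 + 957.5 = 4347.5 km = 4.3475×10⁶ m.
r₂ = 3390 + 9121 = 12511 km = 1.2511×10⁷ m.
Transfer ellipse a_t = (r₁ + r₂)/2 = 8.429×10⁶ m.
At r₁: circular v_c1 = √(μ/r₁) = 3139 m/s; transfer-periapsis v_p = √[μ(2/r₁ − 1/a_t)] = 3824 m/s.
Δv₁ = v_p − v_c1 = 685.2 m/s.
At r₂: circular v_c2 = √(μ/r₂) = 1850 m/s; transfer-apoapsis v_a = √[μ(2/r₂ − 1/a_t)] = 1329 m/s.
Δv₂ = v_c2 − v_a = 521.5 m/s.
Total Δv = Δv₁ + Δv₂ = 1207 m/s.

Δv_total ≈ 1207 m/s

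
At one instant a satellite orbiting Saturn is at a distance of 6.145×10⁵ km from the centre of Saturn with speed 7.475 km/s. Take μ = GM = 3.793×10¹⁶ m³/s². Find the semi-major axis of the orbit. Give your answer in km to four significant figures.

r = 6.145×10⁸ m.
Vis-viva rearranged: 1/a = 2/r − v²/μ = 3.255×10⁻⁹ − 1.473×10⁻⁹ = 1.782×10⁻⁹ m⁻¹.
a = 5.613×10⁸ m = 5.6131×10⁵ km.

a ≈ 5.613×10⁵ km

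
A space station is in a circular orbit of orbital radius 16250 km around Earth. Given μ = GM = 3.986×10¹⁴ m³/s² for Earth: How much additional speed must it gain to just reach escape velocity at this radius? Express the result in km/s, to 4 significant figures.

Δv ≈ 2.051 km/s

r = 16250 km = 1.625×10⁷ m.
Circular speed v_c = √(μ/r) = 4953 m/s.
Escape speed v_esc = √(2μ/r) = √2 × v_c = 7004 m/s.
Δv = v_esc − v_c = 2051 m/s = 2.051 km/s.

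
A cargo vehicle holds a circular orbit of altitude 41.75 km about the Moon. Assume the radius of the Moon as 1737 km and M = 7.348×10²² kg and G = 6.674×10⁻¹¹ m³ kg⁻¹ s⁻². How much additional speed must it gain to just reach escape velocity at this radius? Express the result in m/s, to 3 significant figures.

Δv ≈ 688 m/s

μ = GM = 6.674×10⁻¹¹ × 7.348×10²² = 4.904×10¹² m³/s².
r = 1737 + 41.75 = 1778.8 km = 1.7788×10⁶ m.
Circular speed v_c = √(μ/r) = 1660 m/s.
Escape speed v_esc = √(2μ/r) = √2 × v_c = 2348 m/s.
Δv = v_esc − v_c = 687.8 m/s.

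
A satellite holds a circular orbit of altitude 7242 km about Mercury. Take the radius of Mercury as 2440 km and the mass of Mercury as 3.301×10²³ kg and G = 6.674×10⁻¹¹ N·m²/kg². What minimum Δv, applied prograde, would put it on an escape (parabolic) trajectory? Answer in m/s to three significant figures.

Δv ≈ 625 m/s

μ = GM = 6.674×10⁻¹¹ × 3.301×10²³ = 2.203×10¹³ m³/s².
r = 2440 + 7242 = 9682.0 km = 9.6820×10⁶ m.
Circular speed v_c = √(μ/r) = 1508 m/s.
Escape speed v_esc = √(2μ/r) = √2 × v_c = 2133 m/s.
Δv = v_esc − v_c = 624.8 m/s.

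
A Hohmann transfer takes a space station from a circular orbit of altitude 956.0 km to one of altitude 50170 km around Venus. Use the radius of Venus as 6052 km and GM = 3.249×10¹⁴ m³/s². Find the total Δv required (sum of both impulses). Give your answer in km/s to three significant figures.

Δv_total ≈ 3.54 km/s

r₁ = 6052 + 956.0 = 7008.0 km = 7.0080×10⁶ m.
r₂ = 6052 + 50170 = 56222 km = 5.6222×10⁷ m.
Transfer ellipse a_t = (r₁ + r₂)/2 = 3.162×10⁷ m.
At r₁: circular v_c1 = √(μ/r₁) = 6809 m/s; transfer-periapsis v_p = √[μ(2/r₁ − 1/a_t)] = 9080 m/s.
Δv₁ = v_p − v_c1 = 2271 m/s.
At r₂: circular v_c2 = √(μ/r₂) = 2404 m/s; transfer-apoapsis v_a = √[μ(2/r₂ − 1/a_t)] = 1132 m/s.
Δv₂ = v_c2 − v_a = 1272 m/s.
Total Δv = Δv₁ + Δv₂ = 3543 m/s = 3.543 km/s.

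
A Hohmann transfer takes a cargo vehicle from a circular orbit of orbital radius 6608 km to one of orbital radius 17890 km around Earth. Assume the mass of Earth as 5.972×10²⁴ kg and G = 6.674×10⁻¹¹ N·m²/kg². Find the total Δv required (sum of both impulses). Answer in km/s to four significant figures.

μ = GM = 6.674×10⁻¹¹ × 5.972×10²⁴ = 3.986×10¹⁴ m³/s².
r₁ = 6608 km = 6.608×10⁶ m.
r₂ = 17890 km = 1.789×10⁷ m.
Transfer ellipse a_t = (r₁ + r₂)/2 = 1.225×10⁷ m.
At r₁: circular v_c1 = √(μ/r₁) = 7766 m/s; transfer-perigee v_p = √[μ(2/r₁ − 1/a_t)] = 9386 m/s.
Δv₁ = v_p − v_c1 = 1619 m/s.
At r₂: circular v_c2 = √(μ/r₂) = 4720 m/s; transfer-apogee v_a = √[μ(2/r₂ − 1/a_t)] = 3467 m/s.
Δv₂ = v_c2 − v_a = 1253 m/s.
Total Δv = Δv₁ + Δv₂ = 2873 m/s = 2.873 km/s.

Δv_total ≈ 2.873 km/s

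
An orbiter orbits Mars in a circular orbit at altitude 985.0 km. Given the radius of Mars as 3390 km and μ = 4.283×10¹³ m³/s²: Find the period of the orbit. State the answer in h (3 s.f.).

T ≈ 2.44 h

r = 3390 + 985.0 = 4375.0 km = 4.3750×10⁶ m.
Kepler's third law: T = 2π√(r³/μ) = 2π√((4.375×10⁶)³ / 4.283×10¹³).
r³/μ = 1.955×10⁶ s², so T = 2π × 1.398×10³ = 8.786×10³ s.
Converting: 8.786×10³ s ÷ 3600 = 2.440 h.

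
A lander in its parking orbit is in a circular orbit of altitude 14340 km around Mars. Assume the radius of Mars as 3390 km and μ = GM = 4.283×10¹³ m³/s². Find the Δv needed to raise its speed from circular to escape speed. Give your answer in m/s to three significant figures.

r = 3390 + 14340 = 17730 km = 1.7730×10⁷ m.
Circular speed v_c = √(μ/r) = 1554 m/s.
Escape speed v_esc = √(2μ/r) = √2 × v_c = 2198 m/s.
Δv = v_esc − v_c = 643.8 m/s.

Δv ≈ 644 m/s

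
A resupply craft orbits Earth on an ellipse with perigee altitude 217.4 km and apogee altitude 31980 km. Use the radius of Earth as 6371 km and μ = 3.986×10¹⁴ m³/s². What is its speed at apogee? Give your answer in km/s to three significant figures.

r_p = 6371 + 217.4 = 6588.4 km = 6.5884×10⁶ m.
r_a = 6371 + 31980 = 38351 km = 3.8351×10⁷ m.
Semi-major axis a = (r_p + r_a)/2 = 22470 km = 2.247×10⁷ m.
Vis-viva: v² = μ(2/r − 1/a) = 3.986×10¹⁴ × (5.215×10⁻⁸ − 4.450×10⁻⁸) = 3.047×10⁶ m²/s².
v = 1746 m/s = 1.746 km/s.

v ≈ 1.75 km/s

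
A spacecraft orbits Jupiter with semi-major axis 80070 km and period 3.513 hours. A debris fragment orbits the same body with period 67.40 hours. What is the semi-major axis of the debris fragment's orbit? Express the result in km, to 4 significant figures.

Kepler's third law: a³ ∝ T², so a₂ = a₁ (T₂/T₁)^(2/3).
T₂/T₁ = 19.19, (T₂/T₁)^(2/3) = 7.167.
a₂ = 80070 × 7.167 = 5.738×10⁵ km.

a₂ ≈ 5.738×10⁵ km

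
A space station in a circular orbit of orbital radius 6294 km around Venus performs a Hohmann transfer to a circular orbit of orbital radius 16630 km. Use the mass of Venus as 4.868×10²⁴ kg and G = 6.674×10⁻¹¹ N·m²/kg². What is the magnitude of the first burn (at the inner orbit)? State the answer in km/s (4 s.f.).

Δv ≈ 1.469 km/s

μ = GM = 6.674×10⁻¹¹ × 4.868×10²⁴ = 3.249×10¹⁴ m³/s².
r₁ = 6294 km = 6.294×10⁶ m.
r₂ = 16630 km = 1.663×10⁷ m.
Transfer ellipse a_t = (r₁ + r₂)/2 = 1.146×10⁷ m.
At r₁: circular v_c1 = √(μ/r₁) = 7185 m/s; transfer-periapsis v_p = √[μ(2/r₁ − 1/a_t)] = 8654 m/s.
Δv₁ = v_p − v_c1 = 1469 m/s.
= 1.469 km/s.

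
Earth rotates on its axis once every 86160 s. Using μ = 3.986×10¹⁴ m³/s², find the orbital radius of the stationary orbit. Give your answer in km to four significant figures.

r_sync ≈ 42160 km

A synchronous orbit has period T, so by Kepler's third law a = (μT²/4π²)^(1/3).
μT²/4π² = 3.986×10¹⁴ × (8.616×10⁴)² / 39.48 = 7.495×10²² m³.
a = 4.216×10⁷ m = 42163 km.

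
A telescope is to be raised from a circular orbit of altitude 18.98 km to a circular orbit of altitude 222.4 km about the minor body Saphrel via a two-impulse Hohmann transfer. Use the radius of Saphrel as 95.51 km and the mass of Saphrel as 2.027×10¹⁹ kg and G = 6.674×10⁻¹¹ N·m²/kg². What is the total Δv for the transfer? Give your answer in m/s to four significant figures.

μ = GM = 6.674×10⁻¹¹ × 2.027×10¹⁹ = 1.353×10⁹ m³/s².
r₁ = 95.51 + 18.98 = 114.49 km = 1.1449×10⁵ m.
r₂ = 95.51 + 222.4 = 317.91 km = 3.1791×10⁵ m.
Transfer ellipse a_t = (r₁ + r₂)/2 = 2.162×10⁵ m.
At r₁: circular v_c1 = √(μ/r₁) = 108.7 m/s; transfer-periapsis v_p = √[μ(2/r₁ − 1/a_t)] = 131.8 m/s.
Δv₁ = v_p − v_c1 = 23.11 m/s.
At r₂: circular v_c2 = √(μ/r₂) = 65.23 m/s; transfer-apoapsis v_a = √[μ(2/r₂ − 1/a_t)] = 47.47 m/s.
Δv₂ = v_c2 − v_a = 17.76 m/s.
Total Δv = Δv₁ + Δv₂ = 40.87 m/s.

Δv_total ≈ 40.87 m/s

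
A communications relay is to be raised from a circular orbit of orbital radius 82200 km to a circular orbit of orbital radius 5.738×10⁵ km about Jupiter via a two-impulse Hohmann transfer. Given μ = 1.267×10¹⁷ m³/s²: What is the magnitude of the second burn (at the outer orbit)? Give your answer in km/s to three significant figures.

Δv ≈ 7.42 km/s

r₁ = 82200 km = 8.220×10⁷ m.
r₂ = 5.738×10⁵ km = 5.738×10⁸ m.
Transfer ellipse a_t = (r₁ + r₂)/2 = 3.280×10⁸ m.
At r₁: circular v_c1 = √(μ/r₁) = 39260 m/s; transfer-perijove v_p = √[μ(2/r₁ − 1/a_t)] = 51930 m/s.
At r₂: circular v_c2 = √(μ/r₂) = 14860 m/s; transfer-apojove v_a = √[μ(2/r₂ − 1/a_t)] = 7439 m/s.
Δv₂ = v_c2 − v_a = 7421 m/s.
= 7.421 km/s.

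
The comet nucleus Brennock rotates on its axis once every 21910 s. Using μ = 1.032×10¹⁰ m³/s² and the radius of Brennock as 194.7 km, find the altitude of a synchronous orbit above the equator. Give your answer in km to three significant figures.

A synchronous orbit has period T, so by Kepler's third law a = (μT²/4π²)^(1/3).
μT²/4π² = 1.032×10¹⁰ × (2.191×10⁴)² / 39.48 = 1.255×10¹⁷ m³.
a = 5.007×10⁵ m = 500.65 km.
Altitude h = a − R = 500.65 − 194.7 = 305.95 km.

h_sync ≈ 306 km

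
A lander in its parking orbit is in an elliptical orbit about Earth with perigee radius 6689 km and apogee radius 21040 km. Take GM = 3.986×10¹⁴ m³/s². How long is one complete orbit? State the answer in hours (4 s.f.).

T ≈ 4.513 hours

Semi-major axis a = (r_p + r_a)/2 = (6689.0 + 21040)/2 = 13864 km = 1.386×10⁷ m.
By Kepler's third law T = 2π√(a³/μ) = 2π × 2.586×10³ = 1.625×10⁴ s.
= 4.513 hours.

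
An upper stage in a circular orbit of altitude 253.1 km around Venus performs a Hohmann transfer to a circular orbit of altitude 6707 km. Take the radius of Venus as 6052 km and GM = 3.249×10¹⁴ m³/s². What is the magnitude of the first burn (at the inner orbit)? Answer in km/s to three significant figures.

r₁ = 6052 + 253.1 = 6305.1 km = 6.3051×10⁶ m.
r₂ = 6052 + 6707 = 12759 km = 1.2759×10⁷ m.
Transfer ellipse a_t = (r₁ + r₂)/2 = 9.532×10⁶ m.
At r₁: circular v_c1 = √(μ/r₁) = 7178 m/s; transfer-periapsis v_p = √[μ(2/r₁ − 1/a_t)] = 8305 m/s.
Δv₁ = v_p − v_c1 = 1127 m/s.
= 1.127 km/s.

Δv ≈ 1.13 km/s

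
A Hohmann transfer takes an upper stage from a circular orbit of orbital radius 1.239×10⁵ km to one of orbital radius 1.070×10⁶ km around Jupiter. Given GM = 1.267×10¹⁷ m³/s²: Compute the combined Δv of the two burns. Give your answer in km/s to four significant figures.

r₁ = 1.239×10⁵ km = 1.239×10⁸ m.
r₂ = 1.070×10⁶ km = 1.070×10⁹ m.
Transfer ellipse a_t = (r₁ + r₂)/2 = 5.970×10⁸ m.
At r₁: circular v_c1 = √(μ/r₁) = 31980 m/s; transfer-perijove v_p = √[μ(2/r₁ − 1/a_t)] = 42810 m/s.
Δv₁ = v_p − v_c1 = 10830 m/s.
At r₂: circular v_c2 = √(μ/r₂) = 10880 m/s; transfer-apojove v_a = √[μ(2/r₂ − 1/a_t)] = 4958 m/s.
Δv₂ = v_c2 − v_a = 5924 m/s.
Total Δv = Δv₁ + Δv₂ = 16760 m/s = 16.76 km/s.

Δv_total ≈ 16.76 km/s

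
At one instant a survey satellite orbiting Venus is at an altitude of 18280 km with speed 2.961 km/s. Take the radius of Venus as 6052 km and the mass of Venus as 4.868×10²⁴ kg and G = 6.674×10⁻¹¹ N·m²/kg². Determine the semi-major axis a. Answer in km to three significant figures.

a ≈ 18100 km

μ = GM = 6.674×10⁻¹¹ × 4.868×10²⁴ = 3.249×10¹⁴ m³/s².
r = 6052 + 18280 = 24332 km = 2.433×10⁷ m.
Vis-viva rearranged: 1/a = 2/r − v²/μ = 8.220×10⁻⁸ − 2.699×10⁻⁸ = 5.521×10⁻⁸ m⁻¹.
a = 1.811×10⁷ m = 18113 km.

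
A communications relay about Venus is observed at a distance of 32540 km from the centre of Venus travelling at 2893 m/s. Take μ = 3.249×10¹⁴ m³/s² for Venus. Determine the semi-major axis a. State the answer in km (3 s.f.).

a ≈ 28000 km

r = 3.254×10⁷ m.
Vis-viva rearranged: 1/a = 2/r − v²/μ = 6.146×10⁻⁸ − 2.576×10⁻⁸ = 3.570×10⁻⁸ m⁻¹.
a = 2.801×10⁷ m = 28009 km.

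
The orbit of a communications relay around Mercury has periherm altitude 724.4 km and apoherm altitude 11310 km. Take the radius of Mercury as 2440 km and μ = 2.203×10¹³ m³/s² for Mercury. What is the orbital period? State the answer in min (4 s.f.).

r_p = 2440 + 724.4 = 3164.4 km = 3.1644×10⁶ m.
r_a = 2440 + 11310 = 13750 km = 1.3750×10⁷ m.
Semi-major axis a = (r_p + r_a)/2 = (3164.4 + 13750)/2 = 8457.2 km = 8.457×10⁶ m.
By Kepler's third law T = 2π√(a³/μ) = 2π × 5.240×10³ = 3.292×10⁴ s.
= 548.7 min.

T ≈ 548.7 min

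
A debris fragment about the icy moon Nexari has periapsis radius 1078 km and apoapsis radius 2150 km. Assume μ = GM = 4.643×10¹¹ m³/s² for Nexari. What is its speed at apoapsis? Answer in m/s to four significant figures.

v ≈ 379.8 m/s

Semi-major axis a = (r_p + r_a)/2 = 1614.0 km = 1.614×10⁶ m.
Vis-viva: v² = μ(2/r − 1/a) = 4.643×10¹¹ × (9.302×10⁻⁷ − 6.196×10⁻⁷) = 1.442×10⁵ m²/s².
v = 379.8 m/s.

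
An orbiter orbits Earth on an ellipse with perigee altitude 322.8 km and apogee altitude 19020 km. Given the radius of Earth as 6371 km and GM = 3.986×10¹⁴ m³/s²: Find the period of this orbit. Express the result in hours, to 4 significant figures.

r_p = 6371 + 322.8 = 6693.8 km = 6.6938×10⁶ m.
r_a = 6371 + 19020 = 25391 km = 2.5391×10⁷ m.
Semi-major axis a = (r_p + r_a)/2 = (6693.8 + 25391)/2 = 16042 km = 1.604×10⁷ m.
By Kepler's third law T = 2π√(a³/μ) = 2π × 3.218×10³ = 2.022×10⁴ s.
= 5.617 hours.

T ≈ 5.617 hours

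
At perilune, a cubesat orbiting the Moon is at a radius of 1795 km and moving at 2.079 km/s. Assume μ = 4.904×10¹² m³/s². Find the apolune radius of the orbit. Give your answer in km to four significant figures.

apolune radius ≈ 6795 km

r_p = 1.795×10⁶ m.
Specific energy ε = v²/2 − μ/r = -5.709×10⁵ J/kg, so a = −μ/(2ε) = 4.295×10⁶ m.
The apsides satisfy r_p + r_a = 2a, so the apolune radius is 2a − r_p = 6.795×10⁶ m = 6794.8 km.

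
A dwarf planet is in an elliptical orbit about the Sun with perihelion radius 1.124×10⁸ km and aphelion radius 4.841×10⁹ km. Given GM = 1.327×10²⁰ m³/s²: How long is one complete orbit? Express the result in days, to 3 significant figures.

T ≈ 24600 days

Semi-major axis a = (r_p + r_a)/2 = (1.1240×10⁸ + 4.8410×10⁹)/2 = 2.4767×10⁹ km = 2.477×10¹² m.
By Kepler's third law T = 2π√(a³/μ) = 2π × 3.384×10⁸ = 2.126×10⁹ s.
= 24610 days.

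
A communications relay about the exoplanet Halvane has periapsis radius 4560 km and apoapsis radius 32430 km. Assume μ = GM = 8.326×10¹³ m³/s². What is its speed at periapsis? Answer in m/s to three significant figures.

v ≈ 5660 m/s

Semi-major axis a = (r_p + r_a)/2 = 18495 km = 1.850×10⁷ m.
Vis-viva: v² = μ(2/r − 1/a) = 8.326×10¹³ × (4.386×10⁻⁷ − 5.407×10⁻⁸) = 3.202×10⁷ m²/s².
v = 5658 m/s.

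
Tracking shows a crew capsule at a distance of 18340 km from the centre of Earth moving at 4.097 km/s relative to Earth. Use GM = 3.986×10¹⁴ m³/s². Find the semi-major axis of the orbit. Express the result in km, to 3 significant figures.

a ≈ 14900 km

r = 1.834×10⁷ m.
Specific orbital energy ε = v²/2 − μ/r = (4097)²/2 − 3.986×10¹⁴/1.834×10⁷ = -1.334×10⁷ J/kg.
Since ε = −μ/(2a), a = −μ/(2ε) = 1.494×10⁷ m = 14939 km.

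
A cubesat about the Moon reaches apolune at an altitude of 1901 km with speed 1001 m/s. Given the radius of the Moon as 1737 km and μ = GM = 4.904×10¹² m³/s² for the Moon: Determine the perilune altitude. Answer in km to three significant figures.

perilune altitude ≈ 415 km

r_a = 1737 + 1901 = 3638.0 km = 3.638×10⁶ m.
Specific energy ε = v²/2 − μ/r = -8.470×10⁵ J/kg, so a = −μ/(2ε) = 2.895×10⁶ m.
The apsides satisfy r_p + r_a = 2a, so the perilune radius is 2a − r_a = 2.152×10⁶ m = 2151.9 km.
Perilune altitude = 2151.9 − 1737 = 414.90 km.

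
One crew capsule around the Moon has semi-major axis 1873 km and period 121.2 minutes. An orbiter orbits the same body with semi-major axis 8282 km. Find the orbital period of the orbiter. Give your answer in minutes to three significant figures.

T₂ ≈ 1130 minutes

Kepler's third law: T² ∝ a³, so T₂ = T₁ (a₂/a₁)^(3/2).
a₂/a₁ = 4.422, (a₂/a₁)^(3/2) = 9.298.
T₂ = 121.2 × 9.298 = 1127 minutes.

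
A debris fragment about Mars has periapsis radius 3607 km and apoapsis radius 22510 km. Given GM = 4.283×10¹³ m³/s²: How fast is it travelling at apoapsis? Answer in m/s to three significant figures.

v ≈ 725 m/s

Semi-major axis a = (r_p + r_a)/2 = 13058 km = 1.306×10⁷ m.
Vis-viva: v² = μ(2/r − 1/a) = 4.283×10¹³ × (8.885×10⁻⁸ − 7.658×10⁻⁸) = 5.256×10⁵ m²/s².
v = 725.0 m/s.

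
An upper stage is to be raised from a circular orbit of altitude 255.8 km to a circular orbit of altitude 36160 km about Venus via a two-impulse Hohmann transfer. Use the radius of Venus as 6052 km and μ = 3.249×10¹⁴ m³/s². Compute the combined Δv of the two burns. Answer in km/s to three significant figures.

r₁ = 6052 + 255.8 = 6307.8 km = 6.3078×10⁶ m.
r₂ = 6052 + 36160 = 42212 km = 4.2212×10⁷ m.
Transfer ellipse a_t = (r₁ + r₂)/2 = 2.426×10⁷ m.
At r₁: circular v_c1 = √(μ/r₁) = 7177 m/s; transfer-periapsis v_p = √[μ(2/r₁ − 1/a_t)] = 9467 m/s.
Δv₁ = v_p − v_c1 = 2290 m/s.
At r₂: circular v_c2 = √(μ/r₂) = 2774 m/s; transfer-apoapsis v_a = √[μ(2/r₂ − 1/a_t)] = 1415 m/s.
Δv₂ = v_c2 − v_a = 1360 m/s.
Total Δv = Δv₁ + Δv₂ = 3650 m/s = 3.650 km/s.

Δv_total ≈ 3.65 km/s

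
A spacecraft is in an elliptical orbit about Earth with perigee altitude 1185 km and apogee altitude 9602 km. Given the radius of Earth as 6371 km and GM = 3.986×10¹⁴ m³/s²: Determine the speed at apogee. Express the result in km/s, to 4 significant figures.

r_p = 6371 + 1185 = 7556.0 km = 7.5560×10⁶ m.
r_a = 6371 + 9602 = 15973 km = 1.5973×10⁷ m.
Semi-major axis a = (r_p + r_a)/2 = 11764 km = 1.176×10⁷ m.
Vis-viva: v² = μ(2/r − 1/a) = 3.986×10¹⁴ × (1.252×10⁻⁷ − 8.500×10⁻⁸) = 1.603×10⁷ m²/s².
v = 4003 m/s = 4.003 km/s.

v ≈ 4.003 km/s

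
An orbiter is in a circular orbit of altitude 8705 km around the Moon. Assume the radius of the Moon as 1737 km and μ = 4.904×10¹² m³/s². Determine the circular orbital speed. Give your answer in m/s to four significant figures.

v ≈ 685.3 m/s

r = 1737 + 8705 = 10442 km = 1.0442×10⁷ m.
For a circular orbit v = √(μ/r) = √(4.904×10¹² / 1.044×10⁷) = √(4.696×10⁵) = 685.3 m/s.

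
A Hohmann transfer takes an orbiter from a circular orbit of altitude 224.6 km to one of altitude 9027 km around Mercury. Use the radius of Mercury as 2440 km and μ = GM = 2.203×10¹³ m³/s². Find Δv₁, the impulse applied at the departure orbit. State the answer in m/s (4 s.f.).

Δv ≈ 787.6 m/s

r₁ = 2440 + 224.6 = 2664.6 km = 2.6646×10⁶ m.
r₂ = 2440 + 9027 = 11467 km = 1.1467×10⁷ m.
Transfer ellipse a_t = (r₁ + r₂)/2 = 7.066×10⁶ m.
At r₁: circular v_c1 = √(μ/r₁) = 2875 m/s; transfer-periherm v_p = √[μ(2/r₁ − 1/a_t)] = 3663 m/s.
Δv₁ = v_p − v_c1 = 787.6 m/s.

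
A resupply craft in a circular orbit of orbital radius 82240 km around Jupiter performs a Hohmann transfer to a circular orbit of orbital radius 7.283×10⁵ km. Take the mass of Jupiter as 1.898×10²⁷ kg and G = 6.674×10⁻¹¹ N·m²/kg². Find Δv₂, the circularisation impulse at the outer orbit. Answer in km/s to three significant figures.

Δv ≈ 7.25 km/s

μ = GM = 6.674×10⁻¹¹ × 1.898×10²⁷ = 1.267×10¹⁷ m³/s².
r₁ = 82240 km = 8.224×10⁷ m.
r₂ = 7.283×10⁵ km = 7.283×10⁸ m.
Transfer ellipse a_t = (r₁ + r₂)/2 = 4.053×10⁸ m.
At r₁: circular v_c1 = √(μ/r₁) = 39250 m/s; transfer-perijove v_p = √[μ(2/r₁ − 1/a_t)] = 52610 m/s.
At r₂: circular v_c2 = √(μ/r₂) = 13190 m/s; transfer-apojove v_a = √[μ(2/r₂ − 1/a_t)] = 5941 m/s.
Δv₂ = v_c2 − v_a = 7247 m/s.
= 7.247 km/s.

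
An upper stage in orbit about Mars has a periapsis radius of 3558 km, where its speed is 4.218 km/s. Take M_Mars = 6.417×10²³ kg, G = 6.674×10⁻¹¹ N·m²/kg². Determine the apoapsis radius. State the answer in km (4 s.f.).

apoapsis radius ≈ 10080 km

μ = GM = 6.674×10⁻¹¹ × 6.417×10²³ = 4.283×10¹³ m³/s².
r_p = 3.558×10⁶ m.
Specific energy ε = v²/2 − μ/r = -3.141×10⁶ J/kg, so a = −μ/(2ε) = 6.817×10⁶ m.
The apsides satisfy r_p + r_a = 2a, so the apoapsis radius is 2a − r_p = 1.008×10⁷ m = 10077 km.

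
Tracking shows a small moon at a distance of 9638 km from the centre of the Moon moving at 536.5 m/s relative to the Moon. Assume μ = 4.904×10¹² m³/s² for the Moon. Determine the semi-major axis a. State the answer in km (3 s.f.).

a ≈ 6720 km

r = 9.638×10⁶ m.
Vis-viva rearranged: 1/a = 2/r − v²/μ = 2.075×10⁻⁷ − 5.869×10⁻⁸ = 1.488×10⁻⁷ m⁻¹.
a = 6.720×10⁶ m = 6719.6 km.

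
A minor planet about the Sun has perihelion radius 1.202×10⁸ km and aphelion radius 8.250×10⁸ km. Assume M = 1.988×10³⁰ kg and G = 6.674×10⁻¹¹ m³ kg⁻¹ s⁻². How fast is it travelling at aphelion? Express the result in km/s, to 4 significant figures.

μ = GM = 6.674×10⁻¹¹ × 1.988×10³⁰ = 1.327×10²⁰ m³/s².
Semi-major axis a = (r_p + r_a)/2 = 4.7260×10⁸ km = 4.726×10¹¹ m.
Vis-viva: v² = μ(2/r − 1/a) = 1.327×10²⁰ × (2.424×10⁻¹² − 2.116×10⁻¹²) = 4.090×10⁷ m²/s².
v = 6396 m/s = 6.396 km/s.

v ≈ 6.396 km/s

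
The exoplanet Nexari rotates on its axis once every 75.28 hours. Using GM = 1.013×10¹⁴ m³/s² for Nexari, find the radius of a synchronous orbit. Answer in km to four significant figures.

r_sync ≈ 57330 km

T = 75.28 hours = 2.710×10⁵ s.
A synchronous orbit has period T, so by Kepler's third law a = (μT²/4π²)^(1/3).
μT²/4π² = 1.013×10¹⁴ × (2.710×10⁵)² / 39.48 = 1.885×10²³ m³.
a = 5.733×10⁷ m = 57333 km.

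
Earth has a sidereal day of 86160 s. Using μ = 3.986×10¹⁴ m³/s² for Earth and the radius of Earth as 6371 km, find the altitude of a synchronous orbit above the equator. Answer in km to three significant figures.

A synchronous orbit has period T, so by Kepler's third law a = (μT²/4π²)^(1/3).
μT²/4π² = 3.986×10¹⁴ × (8.616×10⁴)² / 39.48 = 7.495×10²² m³.
a = 4.216×10⁷ m = 42163 km.
Altitude h = a − R = 42163 − 6371 = 35792 km.

h_sync ≈ 35800 km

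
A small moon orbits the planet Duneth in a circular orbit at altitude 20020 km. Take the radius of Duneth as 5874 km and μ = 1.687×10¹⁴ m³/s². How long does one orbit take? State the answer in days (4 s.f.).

r = 5874 + 20020 = 25894 km = 2.5894×10⁷ m.
Kepler's third law: T = 2π√(r³/μ) = 2π√((2.589×10⁷)³ / 1.687×10¹⁴).
r³/μ = 1.029×10⁸ s², so T = 2π × 1.014×10⁴ = 6.374×10⁴ s.
Converting: 6.374×10⁴ s ÷ 86400 = 0.7377 days.

T ≈ 0.7377 days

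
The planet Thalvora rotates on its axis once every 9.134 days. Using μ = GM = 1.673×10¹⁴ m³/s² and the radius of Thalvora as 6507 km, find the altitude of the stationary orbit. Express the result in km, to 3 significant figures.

h_sync ≈ 1.32×10⁵ km

T = 9.134 days = 7.892×10⁵ s.
A synchronous orbit has period T, so by Kepler's third law a = (μT²/4π²)^(1/3).
μT²/4π² = 1.673×10¹⁴ × (7.892×10⁵)² / 39.48 = 2.639×10²⁴ m³.
a = 1.382×10⁸ m = 1.3820×10⁵ km.
Altitude h = a − R = 1.3820×10⁵ − 6507 = 1.3169×10⁵ km.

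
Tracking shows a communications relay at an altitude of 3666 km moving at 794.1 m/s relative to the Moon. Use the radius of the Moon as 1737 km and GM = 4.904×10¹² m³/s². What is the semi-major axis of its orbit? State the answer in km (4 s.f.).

a ≈ 4139 km

r = 1737 + 3666 = 5403.0 km = 5.403×10⁶ m.
Specific orbital energy ε = v²/2 − μ/r = (794.1)²/2 − 4.904×10¹²/5.403×10⁶ = -5.923×10⁵ J/kg.
Since ε = −μ/(2a), a = −μ/(2ε) = 4.139×10⁶ m = 4139.5 km.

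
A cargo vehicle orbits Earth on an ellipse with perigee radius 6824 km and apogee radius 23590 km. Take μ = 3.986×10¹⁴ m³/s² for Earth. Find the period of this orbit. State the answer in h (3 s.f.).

T ≈ 5.18 h

Semi-major axis a = (r_p + r_a)/2 = (6824.0 + 23590)/2 = 15207 km = 1.521×10⁷ m.
By Kepler's third law T = 2π√(a³/μ) = 2π × 2.970×10³ = 1.866×10⁴ s.
= 5.184 h.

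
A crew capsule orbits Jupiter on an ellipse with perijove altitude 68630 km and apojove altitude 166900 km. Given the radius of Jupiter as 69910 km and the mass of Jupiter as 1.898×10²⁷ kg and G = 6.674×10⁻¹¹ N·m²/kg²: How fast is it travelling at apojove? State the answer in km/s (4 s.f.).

μ = GM = 6.674×10⁻¹¹ × 1.898×10²⁷ = 1.267×10¹⁷ m³/s².
r_p = 69910 + 68630 = 138540 km = 1.3854×10⁸ m.
r_a = 69910 + 166900 = 236810 km = 2.3681×10⁸ m.
Semi-major axis a = (r_p + r_a)/2 = 1.8768×10⁵ km = 1.877×10⁸ m.
Vis-viva: v² = μ(2/r − 1/a) = 1.267×10¹⁷ × (8.446×10⁻⁹ − 5.328×10⁻⁹) = 3.949×10⁸ m²/s².
v = 19870 m/s = 19.87 km/s.

v ≈ 19.87 km/s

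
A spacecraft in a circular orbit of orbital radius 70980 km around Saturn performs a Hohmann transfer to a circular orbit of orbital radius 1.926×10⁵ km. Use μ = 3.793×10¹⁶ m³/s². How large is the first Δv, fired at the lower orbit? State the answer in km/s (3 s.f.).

r₁ = 70980 km = 7.098×10⁷ m.
r₂ = 1.926×10⁵ km = 1.926×10⁸ m.
Transfer ellipse a_t = (r₁ + r₂)/2 = 1.318×10⁸ m.
At r₁: circular v_c1 = √(μ/r₁) = 23120 m/s; transfer-perikrone v_p = √[μ(2/r₁ − 1/a_t)] = 27950 m/s.
Δv₁ = v_p − v_c1 = 4829 m/s.
= 4.829 km/s.

Δv ≈ 4.83 km/s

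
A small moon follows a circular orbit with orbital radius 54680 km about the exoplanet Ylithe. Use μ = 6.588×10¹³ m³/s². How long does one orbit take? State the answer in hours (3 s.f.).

r = 54680 km = 5.468×10⁷ m.
Kepler's third law: T = 2π√(r³/μ) = 2π√((5.468×10⁷)³ / 6.588×10¹³).
r³/μ = 2.482×10⁹ s², so T = 2π × 4.982×10⁴ = 3.130×10⁵ s.
Converting: 3.130×10⁵ s ÷ 3600 = 86.94 hours.

T ≈ 86.9 hours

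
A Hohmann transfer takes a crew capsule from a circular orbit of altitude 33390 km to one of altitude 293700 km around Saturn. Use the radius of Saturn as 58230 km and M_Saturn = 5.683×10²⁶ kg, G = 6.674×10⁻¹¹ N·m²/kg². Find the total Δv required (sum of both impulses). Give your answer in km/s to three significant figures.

Δv_total ≈ 8.99 km/s

μ = GM = 6.674×10⁻¹¹ × 5.683×10²⁶ = 3.793×10¹⁶ m³/s².
r₁ = 58230 + 33390 = 91620 km = 9.1620×10⁷ m.
r₂ = 58230 + 293700 = 351930 km = 3.5193×10⁸ m.
Transfer ellipse a_t = (r₁ + r₂)/2 = 2.218×10⁸ m.
At r₁: circular v_c1 = √(μ/r₁) = 20350 m/s; transfer-perikrone v_p = √[μ(2/r₁ − 1/a_t)] = 25630 m/s.
Δv₁ = v_p − v_c1 = 5284 m/s.
At r₂: circular v_c2 = √(μ/r₂) = 10380 m/s; transfer-apokrone v_a = √[μ(2/r₂ − 1/a_t)] = 6673 m/s.
Δv₂ = v_c2 − v_a = 3709 m/s.
Total Δv = Δv₁ + Δv₂ = 8993 m/s = 8.993 km/s.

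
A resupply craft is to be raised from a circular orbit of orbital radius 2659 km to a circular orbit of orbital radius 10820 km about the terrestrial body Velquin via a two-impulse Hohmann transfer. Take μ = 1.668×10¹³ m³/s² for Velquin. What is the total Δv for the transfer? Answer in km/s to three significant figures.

Δv_total ≈ 1.13 km/s

r₁ = 2659 km = 2.659×10⁶ m.
r₂ = 10820 km = 1.082×10⁷ m.
Transfer ellipse a_t = (r₁ + r₂)/2 = 6.740×10⁶ m.
At r₁: circular v_c1 = √(μ/r₁) = 2505 m/s; transfer-periapsis v_p = √[μ(2/r₁ − 1/a_t)] = 3174 m/s.
Δv₁ = v_p − v_c1 = 668.9 m/s.
At r₂: circular v_c2 = √(μ/r₂) = 1242 m/s; transfer-apoapsis v_a = √[μ(2/r₂ − 1/a_t)] = 779.9 m/s.
Δv₂ = v_c2 − v_a = 461.7 m/s.
Total Δv = Δv₁ + Δv₂ = 1131 m/s = 1.131 km/s.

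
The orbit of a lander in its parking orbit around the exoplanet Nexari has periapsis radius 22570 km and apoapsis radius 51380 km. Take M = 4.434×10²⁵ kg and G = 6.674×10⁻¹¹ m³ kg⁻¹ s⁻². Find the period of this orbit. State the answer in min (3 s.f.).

T ≈ 433 min

μ = GM = 6.674×10⁻¹¹ × 4.434×10²⁵ = 2.959×10¹⁵ m³/s².
Semi-major axis a = (r_p + r_a)/2 = (22570 + 51380)/2 = 36975 km = 3.698×10⁷ m.
By Kepler's third law T = 2π√(a³/μ) = 2π × 4.133×10³ = 2.597×10⁴ s.
= 432.8 min.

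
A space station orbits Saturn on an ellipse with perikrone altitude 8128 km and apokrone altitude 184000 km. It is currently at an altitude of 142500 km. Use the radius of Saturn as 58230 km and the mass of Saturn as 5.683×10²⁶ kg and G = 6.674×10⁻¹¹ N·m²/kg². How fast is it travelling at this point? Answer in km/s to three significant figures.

v ≈ 11.5 km/s

μ = GM = 6.674×10⁻¹¹ × 5.683×10²⁶ = 3.793×10¹⁶ m³/s².
r_p = 58230 + 8128 = 66358 km = 6.6358×10⁷ m.
r_a = 58230 + 184000 = 242230 km = 2.4223×10⁸ m.
r = 58230 + 142500 = 2.0073×10⁵ km = 2.007×10⁸ m.
Semi-major axis a = (r_p + r_a)/2 = 1.5429×10⁵ km = 1.543×10⁸ m.
Vis-viva: v² = μ(2/r − 1/a) = 3.793×10¹⁶ × (9.964×10⁻⁹ − 6.481×10⁻⁹) = 1.321×10⁸ m²/s².
v = 11490 m/s = 11.49 km/s.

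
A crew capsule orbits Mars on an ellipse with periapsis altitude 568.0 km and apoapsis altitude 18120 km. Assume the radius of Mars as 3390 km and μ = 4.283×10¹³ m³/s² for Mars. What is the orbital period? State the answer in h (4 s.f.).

T ≈ 12.12 h

r_p = 3390 + 568.0 = 3958.0 km = 3.9580×10⁶ m.
r_a = 3390 + 18120 = 21510 km = 2.1510×10⁷ m.
Semi-major axis a = (r_p + r_a)/2 = (3958.0 + 21510)/2 = 12734 km = 1.273×10⁷ m.
By Kepler's third law T = 2π√(a³/μ) = 2π × 6.943×10³ = 4.363×10⁴ s.
= 12.12 h.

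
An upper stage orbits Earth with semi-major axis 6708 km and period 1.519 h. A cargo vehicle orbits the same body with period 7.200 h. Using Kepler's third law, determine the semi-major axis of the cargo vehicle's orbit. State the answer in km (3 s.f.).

Kepler's third law: a³ ∝ T², so a₂ = a₁ (T₂/T₁)^(2/3).
T₂/T₁ = 4.740, (T₂/T₁)^(2/3) = 2.822.
a₂ = 6708 × 2.822 = 18930 km.

a₂ ≈ 18900 km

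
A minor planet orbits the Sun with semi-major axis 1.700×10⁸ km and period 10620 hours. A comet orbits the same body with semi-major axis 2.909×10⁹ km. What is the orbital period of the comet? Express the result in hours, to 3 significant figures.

Kepler's third law: T² ∝ a³, so T₂ = T₁ (a₂/a₁)^(3/2).
a₂/a₁ = 17.11, (a₂/a₁)^(3/2) = 70.79.
T₂ = 10620 × 70.79 = 7.517×10⁵ hours.

T₂ ≈ 7.52×10⁵ hours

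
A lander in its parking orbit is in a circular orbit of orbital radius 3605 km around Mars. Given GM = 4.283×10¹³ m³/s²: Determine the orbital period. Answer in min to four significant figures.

r = 3605 km = 3.605×10⁶ m.
Kepler's third law: T = 2π√(r³/μ) = 2π√((3.605×10⁶)³ / 4.283×10¹³).
r³/μ = 1.094×10⁶ s², so T = 2π × 1.046×10³ = 6.571×10³ s.
Converting: 6.571×10³ s ÷ 60.00 = 109.5 min.

T ≈ 109.5 min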